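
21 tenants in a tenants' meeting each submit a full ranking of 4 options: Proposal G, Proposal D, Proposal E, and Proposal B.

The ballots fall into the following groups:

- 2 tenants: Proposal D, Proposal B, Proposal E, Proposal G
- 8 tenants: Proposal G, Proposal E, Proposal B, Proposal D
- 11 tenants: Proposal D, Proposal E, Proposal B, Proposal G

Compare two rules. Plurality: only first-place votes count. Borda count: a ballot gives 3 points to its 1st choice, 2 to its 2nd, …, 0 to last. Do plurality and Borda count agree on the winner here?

Plurality first-place counts: Proposal G 8, Proposal D 13, Proposal E 0, Proposal B 0 → Proposal D.
Borda totals: Proposal G 24, Proposal D 39, Proposal E 40, Proposal B 23 → Proposal E.
The two rules disagree: plurality picks Proposal D, Borda picks Proposal E.

No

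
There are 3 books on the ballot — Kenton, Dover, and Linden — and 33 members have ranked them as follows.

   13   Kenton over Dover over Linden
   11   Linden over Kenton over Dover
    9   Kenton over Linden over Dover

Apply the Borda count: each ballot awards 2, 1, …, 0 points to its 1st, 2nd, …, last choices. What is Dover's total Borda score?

13

Borda scores:
  Kenton: 13·2 + 11·1 + 9·2 = 55
  Dover: 13·1 + 11·0 + 9·0 = 13
  Linden: 13·0 + 11·2 + 9·1 = 31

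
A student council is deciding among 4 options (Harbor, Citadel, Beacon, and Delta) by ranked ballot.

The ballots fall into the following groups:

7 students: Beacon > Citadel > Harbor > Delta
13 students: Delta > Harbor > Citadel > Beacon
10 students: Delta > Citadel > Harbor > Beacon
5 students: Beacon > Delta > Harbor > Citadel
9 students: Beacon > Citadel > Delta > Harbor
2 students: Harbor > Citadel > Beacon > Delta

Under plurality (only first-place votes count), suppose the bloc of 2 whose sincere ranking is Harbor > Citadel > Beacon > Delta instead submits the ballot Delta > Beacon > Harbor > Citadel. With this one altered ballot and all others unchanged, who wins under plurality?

First-place totals with the altered ballot: Harbor 0, Citadel 0, Beacon 21, Delta 25.
The winner is unchanged: still Delta.

Delta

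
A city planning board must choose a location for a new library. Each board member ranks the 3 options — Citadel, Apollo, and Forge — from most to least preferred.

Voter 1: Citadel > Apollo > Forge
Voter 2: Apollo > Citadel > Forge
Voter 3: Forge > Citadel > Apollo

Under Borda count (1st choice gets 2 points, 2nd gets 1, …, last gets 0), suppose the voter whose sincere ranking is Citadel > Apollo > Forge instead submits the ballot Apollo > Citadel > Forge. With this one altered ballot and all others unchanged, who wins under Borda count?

Borda totals with the altered ballot: Citadel 3, Apollo 4, Forge 2.
The switch changes the winner from Citadel to Apollo.

Apollo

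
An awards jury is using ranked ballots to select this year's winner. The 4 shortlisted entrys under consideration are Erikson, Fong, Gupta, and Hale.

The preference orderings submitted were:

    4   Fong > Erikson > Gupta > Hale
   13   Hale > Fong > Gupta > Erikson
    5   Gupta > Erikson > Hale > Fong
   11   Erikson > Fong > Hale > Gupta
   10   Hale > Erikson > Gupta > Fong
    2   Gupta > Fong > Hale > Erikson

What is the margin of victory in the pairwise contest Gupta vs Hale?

Ballots ranking Gupta above Hale: 4+5+2 = 11.
Ballots ranking Hale above Gupta: 13+11+10 = 34.
Hale wins 34–11, a margin of 23.

23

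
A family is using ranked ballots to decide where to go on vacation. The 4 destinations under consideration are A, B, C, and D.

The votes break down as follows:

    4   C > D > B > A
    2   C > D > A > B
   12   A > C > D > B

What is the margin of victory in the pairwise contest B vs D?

Ballots ranking B above D: 0.
Ballots ranking D above B: 4+2+12 = 18.
D wins 18–0, a margin of 18.

18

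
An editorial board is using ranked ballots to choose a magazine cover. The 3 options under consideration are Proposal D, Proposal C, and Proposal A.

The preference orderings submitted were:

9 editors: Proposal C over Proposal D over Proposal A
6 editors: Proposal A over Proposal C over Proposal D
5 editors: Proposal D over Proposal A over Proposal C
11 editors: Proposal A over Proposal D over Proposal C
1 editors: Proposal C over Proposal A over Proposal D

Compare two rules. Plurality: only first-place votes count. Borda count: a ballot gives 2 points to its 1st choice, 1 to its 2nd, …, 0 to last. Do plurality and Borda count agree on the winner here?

Plurality first-place counts: Proposal D 5, Proposal C 10, Proposal A 17 → Proposal A.
Borda totals: Proposal D 30, Proposal C 26, Proposal A 40 → Proposal A.
The two rules agree on Proposal A.

Yes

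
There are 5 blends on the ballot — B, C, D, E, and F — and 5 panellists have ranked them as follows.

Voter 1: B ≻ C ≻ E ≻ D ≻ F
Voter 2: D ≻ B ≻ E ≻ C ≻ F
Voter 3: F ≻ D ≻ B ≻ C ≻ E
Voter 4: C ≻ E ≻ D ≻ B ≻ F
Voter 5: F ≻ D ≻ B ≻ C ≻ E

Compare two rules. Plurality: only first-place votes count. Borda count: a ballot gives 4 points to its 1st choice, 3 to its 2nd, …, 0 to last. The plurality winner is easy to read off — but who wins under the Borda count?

D

Plurality first-place counts: B 1, C 1, D 1, E 0, F 2 → F.
Borda totals: B 12, C 10, D 13, E 7, F 8 → D.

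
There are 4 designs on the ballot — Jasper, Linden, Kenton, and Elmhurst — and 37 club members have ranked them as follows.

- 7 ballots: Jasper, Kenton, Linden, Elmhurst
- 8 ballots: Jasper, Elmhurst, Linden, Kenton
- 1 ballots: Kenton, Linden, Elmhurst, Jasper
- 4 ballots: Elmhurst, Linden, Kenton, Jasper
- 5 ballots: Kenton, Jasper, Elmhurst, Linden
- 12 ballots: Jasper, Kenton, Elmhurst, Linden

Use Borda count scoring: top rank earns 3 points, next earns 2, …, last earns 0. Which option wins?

Borda scores:
  Jasper: 7·3 + 8·3 + 0 + 4·0 + 5·2 + 12·3 = 91
  Linden: 7·1 + 8·1 + 2 + 4·2 + 5·0 + 12·0 = 25
  Kenton: 7·2 + 8·0 + 3 + 4·1 + 5·3 + 12·2 = 60
  Elmhurst: 7·0 + 8·2 + 1 + 4·3 + 5·1 + 12·1 = 46
Jasper has the highest total.

Jasper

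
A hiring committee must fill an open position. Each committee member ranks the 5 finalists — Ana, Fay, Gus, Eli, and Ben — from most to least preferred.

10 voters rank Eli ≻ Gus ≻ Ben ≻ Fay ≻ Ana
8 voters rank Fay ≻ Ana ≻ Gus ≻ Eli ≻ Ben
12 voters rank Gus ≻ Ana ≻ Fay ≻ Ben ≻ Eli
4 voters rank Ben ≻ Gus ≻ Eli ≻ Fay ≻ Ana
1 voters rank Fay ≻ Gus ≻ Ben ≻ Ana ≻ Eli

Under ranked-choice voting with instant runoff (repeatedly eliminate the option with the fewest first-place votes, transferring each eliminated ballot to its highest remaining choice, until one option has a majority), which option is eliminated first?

Ana

Round 1: Gus 12, Eli 10, Fay 9, Ben 4, Ana 0. Ana has the fewest and is eliminated.
Round 2: Gus 12, Eli 10, Fay 9, Ben 4. Ben has the fewest and is eliminated.
Round 3: Gus 16, Eli 10, Fay 9. Fay has the fewest and is eliminated.
Round 4: Gus 25, Eli 10. Gus has a majority.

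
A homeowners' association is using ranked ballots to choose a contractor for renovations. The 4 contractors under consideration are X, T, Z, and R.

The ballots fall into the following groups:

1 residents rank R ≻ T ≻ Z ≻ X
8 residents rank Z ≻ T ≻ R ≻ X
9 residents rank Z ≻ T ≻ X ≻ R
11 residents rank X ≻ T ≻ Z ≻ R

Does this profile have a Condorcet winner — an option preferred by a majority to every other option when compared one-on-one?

Yes

Head-to-head results (29 voters total):
X vs T: T wins 18–11.
X vs Z: Z wins 18–11.
X vs R: X wins 20–9.
T vs Z: Z wins 17–12.
T vs R: T wins 28–1.
Z vs R: Z wins 28–1.
Z beats each rival — X (18–11), T (17–12), R (28–1) — so Z is the Condorcet winner.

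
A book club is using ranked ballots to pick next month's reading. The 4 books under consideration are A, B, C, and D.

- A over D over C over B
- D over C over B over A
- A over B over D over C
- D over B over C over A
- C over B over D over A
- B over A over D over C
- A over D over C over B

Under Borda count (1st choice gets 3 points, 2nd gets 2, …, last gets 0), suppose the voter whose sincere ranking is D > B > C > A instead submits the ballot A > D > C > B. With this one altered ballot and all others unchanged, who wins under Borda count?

A

Borda totals with the altered ballot: A 14, B 8, C 8, D 12.
The switch changes the winner from D to A.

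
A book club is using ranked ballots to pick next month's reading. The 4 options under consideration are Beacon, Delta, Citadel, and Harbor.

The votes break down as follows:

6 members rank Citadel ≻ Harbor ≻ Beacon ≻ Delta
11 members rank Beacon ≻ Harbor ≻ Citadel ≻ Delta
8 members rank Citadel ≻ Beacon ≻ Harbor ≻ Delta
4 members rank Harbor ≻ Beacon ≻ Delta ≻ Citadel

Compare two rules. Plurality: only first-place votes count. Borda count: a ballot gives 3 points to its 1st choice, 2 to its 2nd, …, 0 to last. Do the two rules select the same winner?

No

Plurality first-place counts: Beacon 11, Delta 0, Citadel 14, Harbor 4 → Citadel.
Borda totals: Beacon 63, Delta 4, Citadel 53, Harbor 54 → Beacon.
The two rules disagree: plurality picks Citadel, Borda picks Beacon.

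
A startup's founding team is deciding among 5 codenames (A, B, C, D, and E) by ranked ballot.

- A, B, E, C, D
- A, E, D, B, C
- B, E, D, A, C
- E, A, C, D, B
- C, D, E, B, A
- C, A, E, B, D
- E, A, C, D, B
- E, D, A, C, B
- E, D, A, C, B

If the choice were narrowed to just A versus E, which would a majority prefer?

Ballots ranking A above E: 3.
Ballots ranking E above A: 6.
E wins the head-to-head, 6–3.

E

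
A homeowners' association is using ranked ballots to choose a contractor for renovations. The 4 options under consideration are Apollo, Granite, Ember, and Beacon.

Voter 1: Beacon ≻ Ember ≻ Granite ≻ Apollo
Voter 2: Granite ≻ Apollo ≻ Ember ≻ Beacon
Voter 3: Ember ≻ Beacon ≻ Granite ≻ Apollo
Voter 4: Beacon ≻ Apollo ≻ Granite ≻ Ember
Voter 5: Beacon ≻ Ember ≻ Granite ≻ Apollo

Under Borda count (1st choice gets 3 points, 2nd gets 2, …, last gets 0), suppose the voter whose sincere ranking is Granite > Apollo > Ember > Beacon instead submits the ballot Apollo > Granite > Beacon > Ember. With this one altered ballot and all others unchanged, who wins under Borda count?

Borda totals with the altered ballot: Apollo 5, Granite 6, Ember 7, Beacon 12.
The winner is unchanged: still Beacon.

Beacon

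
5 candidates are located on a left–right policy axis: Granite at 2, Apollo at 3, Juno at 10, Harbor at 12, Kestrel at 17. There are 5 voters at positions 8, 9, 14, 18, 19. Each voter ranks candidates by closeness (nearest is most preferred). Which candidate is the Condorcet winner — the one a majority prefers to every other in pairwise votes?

With single-peaked preferences on a line, the Condorcet winner is the candidate closest to the median voter.
The median voter (position 14) is closest to Harbor at 12.
Check: Harbor vs Kestrel — voters closer to Harbor: 3 of 5.

Harbor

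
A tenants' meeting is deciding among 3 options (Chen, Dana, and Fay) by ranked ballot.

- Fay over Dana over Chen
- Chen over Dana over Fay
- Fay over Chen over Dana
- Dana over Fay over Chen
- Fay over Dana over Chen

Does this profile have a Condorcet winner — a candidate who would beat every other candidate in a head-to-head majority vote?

Yes

Head-to-head results (5 voters total):
Chen vs Dana: Dana wins 3–2.
Chen vs Fay: Fay wins 4–1.
Dana vs Fay: Fay wins 3–2.
Fay beats each rival — Chen (4–1), Dana (3–2) — so Fay is the Condorcet winner.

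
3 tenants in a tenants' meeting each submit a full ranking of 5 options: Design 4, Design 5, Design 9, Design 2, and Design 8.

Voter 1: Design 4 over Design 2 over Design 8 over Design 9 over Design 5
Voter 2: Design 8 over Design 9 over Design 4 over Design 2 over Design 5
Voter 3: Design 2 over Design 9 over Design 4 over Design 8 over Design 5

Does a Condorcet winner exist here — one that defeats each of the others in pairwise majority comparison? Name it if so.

Head-to-head results (3 voters total):
Design 4 vs Design 5: Design 4 wins 3–0.
Design 4 vs Design 9: Design 9 wins 2–1.
Design 4 vs Design 2: Design 4 wins 2–1.
Design 4 vs Design 8: Design 4 wins 2–1.
Design 5 vs Design 9: Design 9 wins 3–0.
Design 5 vs Design 2: Design 2 wins 3–0.
Design 5 vs Design 8: Design 8 wins 3–0.
Design 9 vs Design 2: Design 2 wins 2–1.
Design 9 vs Design 8: Design 8 wins 2–1.
Design 2 vs Design 8: Design 2 wins 2–1.
No candidate beats all others: Design 4 beats Design 2 beats Design 9 beats Design 4, a majority cycle.

There is no Condorcet winner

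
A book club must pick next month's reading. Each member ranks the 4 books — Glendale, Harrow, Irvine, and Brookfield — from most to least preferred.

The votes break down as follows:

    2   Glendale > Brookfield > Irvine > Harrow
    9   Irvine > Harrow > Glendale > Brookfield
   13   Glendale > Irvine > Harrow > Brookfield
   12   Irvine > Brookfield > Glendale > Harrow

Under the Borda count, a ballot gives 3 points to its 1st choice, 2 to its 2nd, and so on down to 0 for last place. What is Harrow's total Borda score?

31

Borda scores:
  Glendale: 2·3 + 9·1 + 13·3 + 12·1 = 66
  Harrow: 2·0 + 9·2 + 13·1 + 12·0 = 31
  Irvine: 2·1 + 9·3 + 13·2 + 12·3 = 91
  Brookfield: 2·2 + 9·0 + 13·0 + 12·2 = 28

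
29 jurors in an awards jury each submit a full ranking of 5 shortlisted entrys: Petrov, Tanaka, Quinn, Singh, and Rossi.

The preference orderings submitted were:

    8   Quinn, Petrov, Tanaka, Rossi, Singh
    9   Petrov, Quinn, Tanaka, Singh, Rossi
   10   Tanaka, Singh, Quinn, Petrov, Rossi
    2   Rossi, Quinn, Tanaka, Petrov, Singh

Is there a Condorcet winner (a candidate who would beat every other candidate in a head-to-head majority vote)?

Head-to-head results (29 voters total):
Petrov vs Tanaka: Petrov wins 17–12.
Petrov vs Quinn: Quinn wins 20–9.
Petrov vs Singh: Petrov wins 19–10.
Petrov vs Rossi: Petrov wins 27–2.
Tanaka vs Quinn: Quinn wins 19–10.
Tanaka vs Singh: Tanaka wins 29–0.
Tanaka vs Rossi: Tanaka wins 27–2.
Quinn vs Singh: Quinn wins 19–10.
Quinn vs Rossi: Quinn wins 27–2.
Singh vs Rossi: Singh wins 19–10.
Quinn beats each rival — Petrov (20–9), Tanaka (19–10), Singh (19–10), Rossi (27–2) — so Quinn is the Condorcet winner.

Yes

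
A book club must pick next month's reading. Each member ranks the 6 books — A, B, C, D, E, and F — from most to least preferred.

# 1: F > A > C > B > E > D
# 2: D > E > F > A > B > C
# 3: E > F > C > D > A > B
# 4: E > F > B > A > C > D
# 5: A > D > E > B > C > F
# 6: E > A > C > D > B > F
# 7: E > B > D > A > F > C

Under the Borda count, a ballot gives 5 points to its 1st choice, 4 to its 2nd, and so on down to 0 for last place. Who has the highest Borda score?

E

Borda scores:
  A: 4 + 2 + 1 + 2 + 5 + 4 + 2 = 20
  B: 2 + 1 + 0 + 3 + 2 + 1 + 4 = 13
  C: 3 + 0 + 3 + 1 + 1 + 3 + 0 = 11
  D: 0 + 5 + 2 + 0 + 4 + 2 + 3 = 16
  E: 1 + 4 + 5 + 5 + 3 + 5 + 5 = 28
  F: 5 + 3 + 4 + 4 + 0 + 0 + 1 = 17
E has the highest total.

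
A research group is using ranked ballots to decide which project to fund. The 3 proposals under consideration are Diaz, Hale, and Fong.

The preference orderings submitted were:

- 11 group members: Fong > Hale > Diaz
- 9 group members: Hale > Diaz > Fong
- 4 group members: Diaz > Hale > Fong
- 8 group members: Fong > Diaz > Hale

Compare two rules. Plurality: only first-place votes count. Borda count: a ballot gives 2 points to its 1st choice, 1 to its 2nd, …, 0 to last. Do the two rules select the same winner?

Plurality first-place counts: Diaz 4, Hale 9, Fong 19 → Fong.
Borda totals: Diaz 25, Hale 33, Fong 38 → Fong.
The two rules agree on Fong.

Yes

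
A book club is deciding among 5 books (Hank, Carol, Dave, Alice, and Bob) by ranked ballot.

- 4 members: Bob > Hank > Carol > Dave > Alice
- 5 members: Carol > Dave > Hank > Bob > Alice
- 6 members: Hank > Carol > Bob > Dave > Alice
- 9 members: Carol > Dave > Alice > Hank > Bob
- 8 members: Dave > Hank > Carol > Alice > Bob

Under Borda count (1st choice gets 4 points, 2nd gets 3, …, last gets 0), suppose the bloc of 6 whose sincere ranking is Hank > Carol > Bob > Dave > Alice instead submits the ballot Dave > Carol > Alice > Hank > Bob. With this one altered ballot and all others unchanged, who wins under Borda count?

Dave

Borda totals with the altered ballot: Hank 61, Carol 98, Dave 102, Alice 38, Bob 21.
The switch changes the winner from Carol to Dave.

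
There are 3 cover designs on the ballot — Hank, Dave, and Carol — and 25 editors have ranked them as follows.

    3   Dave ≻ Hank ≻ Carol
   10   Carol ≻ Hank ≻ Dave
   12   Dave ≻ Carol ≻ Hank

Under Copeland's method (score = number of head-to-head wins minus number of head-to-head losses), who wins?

Pairwise results:
  Hank vs Dave: Dave wins 15–10.
  Hank vs Carol: Carol wins 22–3.
  Dave vs Carol: Dave wins 15–10.
Copeland scores (wins − losses):
  Hank: 0 − 2 = -2
  Dave: 2 − 0 = 2
  Carol: 1 − 1 = 0
Dave has the best Copeland score.

Dave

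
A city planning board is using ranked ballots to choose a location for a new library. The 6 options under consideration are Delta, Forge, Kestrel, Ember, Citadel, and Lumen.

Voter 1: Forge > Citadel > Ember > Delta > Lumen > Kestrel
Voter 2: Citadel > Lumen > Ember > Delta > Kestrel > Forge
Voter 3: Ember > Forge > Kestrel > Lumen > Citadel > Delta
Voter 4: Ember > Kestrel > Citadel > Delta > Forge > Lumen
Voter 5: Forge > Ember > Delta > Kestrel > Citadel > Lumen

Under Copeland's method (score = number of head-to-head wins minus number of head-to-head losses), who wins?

Pairwise results:
  Delta vs Forge: Forge wins 3–2.
  Delta vs Kestrel: Delta wins 3–2.
  Delta vs Ember: Ember wins 5–0.
  Delta vs Citadel: Citadel wins 4–1.
  Delta vs Lumen: Delta wins 3–2.
  Forge vs Kestrel: Forge wins 3–2.
  Forge vs Ember: Ember wins 3–2.
  Forge vs Citadel: Forge wins 3–2.
  Forge vs Lumen: Forge wins 4–1.
  Kestrel vs Ember: Ember wins 5–0.
  Kestrel vs Citadel: Kestrel wins 3–2.
  Kestrel vs Lumen: Kestrel wins 3–2.
  Ember vs Citadel: Ember wins 3–2.
  Ember vs Lumen: Ember wins 4–1.
  Citadel vs Lumen: Citadel wins 4–1.
Copeland scores (wins − losses):
  Delta: 2 − 3 = -1
  Forge: 4 − 1 = 3
  Kestrel: 2 − 3 = -1
  Ember: 5 − 0 = 5
  Citadel: 2 − 3 = -1
  Lumen: 0 − 5 = -5
Ember has the best Copeland score.

Ember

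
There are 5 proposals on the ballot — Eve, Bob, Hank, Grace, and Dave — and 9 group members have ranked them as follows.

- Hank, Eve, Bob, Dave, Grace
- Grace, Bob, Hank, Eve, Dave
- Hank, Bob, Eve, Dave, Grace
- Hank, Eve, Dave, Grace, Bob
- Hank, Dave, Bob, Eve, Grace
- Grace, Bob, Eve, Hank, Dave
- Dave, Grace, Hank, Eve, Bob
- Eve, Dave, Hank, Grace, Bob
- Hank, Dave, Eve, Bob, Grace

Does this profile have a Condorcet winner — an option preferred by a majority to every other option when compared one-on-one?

Head-to-head results (9 voters total):
Eve vs Bob: Eve wins 5–4.
Eve vs Hank: Hank wins 7–2.
Eve vs Grace: Eve wins 6–3.
Eve vs Dave: Eve wins 6–3.
Bob vs Hank: Hank wins 7–2.
Bob vs Grace: Grace wins 5–4.
Bob vs Dave: Dave wins 5–4.
Hank vs Grace: Hank wins 6–3.
Hank vs Dave: Hank wins 7–2.
Grace vs Dave: Dave wins 7–2.
Hank beats each rival — Eve (7–2), Bob (7–2), Grace (6–3), Dave (7–2) — so Hank is the Condorcet winner.

Yes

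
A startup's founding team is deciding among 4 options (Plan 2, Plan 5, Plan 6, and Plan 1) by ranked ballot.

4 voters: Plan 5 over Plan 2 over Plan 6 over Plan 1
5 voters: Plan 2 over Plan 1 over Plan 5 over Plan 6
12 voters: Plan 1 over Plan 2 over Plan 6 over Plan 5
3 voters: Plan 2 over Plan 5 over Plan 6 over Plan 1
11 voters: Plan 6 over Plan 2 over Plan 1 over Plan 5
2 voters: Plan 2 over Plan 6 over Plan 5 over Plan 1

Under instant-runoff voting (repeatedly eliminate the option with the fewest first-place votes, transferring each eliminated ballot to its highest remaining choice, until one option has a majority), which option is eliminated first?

Round 1: Plan 1 12, Plan 6 11, Plan 2 10, Plan 5 4. Plan 5 has the fewest and is eliminated.
Round 2: Plan 2 14, Plan 1 12, Plan 6 11. Plan 6 has the fewest and is eliminated.
Round 3: Plan 2 25, Plan 1 12. Plan 2 has a majority.

Plan 5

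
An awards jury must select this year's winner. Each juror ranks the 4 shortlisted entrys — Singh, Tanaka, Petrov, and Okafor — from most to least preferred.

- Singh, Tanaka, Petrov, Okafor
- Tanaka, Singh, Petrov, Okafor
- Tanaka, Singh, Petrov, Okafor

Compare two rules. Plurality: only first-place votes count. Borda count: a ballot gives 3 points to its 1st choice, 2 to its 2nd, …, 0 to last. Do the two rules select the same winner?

Plurality first-place counts: Singh 1, Tanaka 2, Petrov 0, Okafor 0 → Tanaka.
Borda totals: Singh 7, Tanaka 8, Petrov 3, Okafor 0 → Tanaka.
The two rules agree on Tanaka.

Yes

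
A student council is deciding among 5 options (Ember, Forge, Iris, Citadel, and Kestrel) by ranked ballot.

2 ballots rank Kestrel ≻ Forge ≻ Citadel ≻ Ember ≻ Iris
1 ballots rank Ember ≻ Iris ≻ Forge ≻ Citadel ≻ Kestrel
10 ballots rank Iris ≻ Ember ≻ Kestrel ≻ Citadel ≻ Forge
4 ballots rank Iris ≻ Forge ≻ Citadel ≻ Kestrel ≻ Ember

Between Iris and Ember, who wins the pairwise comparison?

Ballots ranking Iris above Ember: 10+4 = 14.
Ballots ranking Ember above Iris: 2+1 = 3.
Iris wins the head-to-head, 14–3.

Iris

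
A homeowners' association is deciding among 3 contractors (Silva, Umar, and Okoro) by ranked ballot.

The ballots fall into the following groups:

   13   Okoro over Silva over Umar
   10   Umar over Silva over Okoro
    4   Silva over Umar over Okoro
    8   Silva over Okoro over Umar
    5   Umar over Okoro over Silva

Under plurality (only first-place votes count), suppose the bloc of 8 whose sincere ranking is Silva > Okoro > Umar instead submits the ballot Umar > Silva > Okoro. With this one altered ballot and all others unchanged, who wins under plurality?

Umar

First-place totals with the altered ballot: Silva 4, Umar 23, Okoro 13.
The winner is unchanged: still Umar.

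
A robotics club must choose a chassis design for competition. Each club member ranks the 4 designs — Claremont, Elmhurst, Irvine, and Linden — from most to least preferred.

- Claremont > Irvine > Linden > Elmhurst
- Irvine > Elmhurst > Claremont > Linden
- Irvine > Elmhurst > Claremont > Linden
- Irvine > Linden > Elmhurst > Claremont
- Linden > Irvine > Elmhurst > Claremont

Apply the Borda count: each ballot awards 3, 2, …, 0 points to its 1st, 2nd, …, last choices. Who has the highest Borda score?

Irvine

Borda scores:
  Claremont: 3 + 1 + 1 + 0 + 0 = 5
  Elmhurst: 0 + 2 + 2 + 1 + 1 = 6
  Irvine: 2 + 3 + 3 + 3 + 2 = 13
  Linden: 1 + 0 + 0 + 2 + 3 = 6
Irvine has the highest total.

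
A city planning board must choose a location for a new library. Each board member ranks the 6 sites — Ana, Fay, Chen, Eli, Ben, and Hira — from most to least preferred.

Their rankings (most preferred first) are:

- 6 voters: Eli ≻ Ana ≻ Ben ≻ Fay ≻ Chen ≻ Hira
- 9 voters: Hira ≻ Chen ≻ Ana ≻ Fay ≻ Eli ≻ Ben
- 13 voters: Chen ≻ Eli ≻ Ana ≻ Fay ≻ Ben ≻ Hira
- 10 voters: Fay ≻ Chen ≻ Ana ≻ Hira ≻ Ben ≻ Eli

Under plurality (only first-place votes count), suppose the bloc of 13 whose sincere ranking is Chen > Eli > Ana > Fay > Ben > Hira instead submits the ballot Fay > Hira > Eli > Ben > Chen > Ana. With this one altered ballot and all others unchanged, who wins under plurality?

First-place totals with the altered ballot: Ana 0, Fay 23, Chen 0, Eli 6, Ben 0, Hira 9.
The switch changes the winner from Chen to Fay.

Fay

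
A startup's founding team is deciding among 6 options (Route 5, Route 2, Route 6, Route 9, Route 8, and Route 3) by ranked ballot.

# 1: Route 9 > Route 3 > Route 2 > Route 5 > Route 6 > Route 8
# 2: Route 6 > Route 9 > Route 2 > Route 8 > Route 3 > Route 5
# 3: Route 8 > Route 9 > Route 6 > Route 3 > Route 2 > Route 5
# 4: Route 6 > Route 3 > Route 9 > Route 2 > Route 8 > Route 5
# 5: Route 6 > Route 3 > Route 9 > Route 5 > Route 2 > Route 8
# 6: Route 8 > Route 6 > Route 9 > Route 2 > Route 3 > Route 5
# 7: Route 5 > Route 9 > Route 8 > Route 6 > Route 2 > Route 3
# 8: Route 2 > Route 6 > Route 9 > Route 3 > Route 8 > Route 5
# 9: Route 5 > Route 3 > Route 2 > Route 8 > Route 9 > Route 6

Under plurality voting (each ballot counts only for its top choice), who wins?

First-place vote totals:
  Route 5: 2
  Route 2: 1
  Route 6: 3
  Route 9: 1
  Route 8: 2
  Route 3: 0
Route 6 has the most first-place votes.

Route 6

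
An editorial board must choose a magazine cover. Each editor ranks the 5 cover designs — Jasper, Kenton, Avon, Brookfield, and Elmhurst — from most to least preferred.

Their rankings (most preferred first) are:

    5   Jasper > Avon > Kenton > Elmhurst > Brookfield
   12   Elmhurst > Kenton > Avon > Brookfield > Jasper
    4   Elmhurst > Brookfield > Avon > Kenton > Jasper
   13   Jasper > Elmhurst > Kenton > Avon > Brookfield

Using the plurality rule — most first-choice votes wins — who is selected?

Jasper

First-place vote totals:
  Jasper: 18
  Kenton: 0
  Avon: 0
  Brookfield: 0
  Elmhurst: 16
Jasper has the most first-place votes.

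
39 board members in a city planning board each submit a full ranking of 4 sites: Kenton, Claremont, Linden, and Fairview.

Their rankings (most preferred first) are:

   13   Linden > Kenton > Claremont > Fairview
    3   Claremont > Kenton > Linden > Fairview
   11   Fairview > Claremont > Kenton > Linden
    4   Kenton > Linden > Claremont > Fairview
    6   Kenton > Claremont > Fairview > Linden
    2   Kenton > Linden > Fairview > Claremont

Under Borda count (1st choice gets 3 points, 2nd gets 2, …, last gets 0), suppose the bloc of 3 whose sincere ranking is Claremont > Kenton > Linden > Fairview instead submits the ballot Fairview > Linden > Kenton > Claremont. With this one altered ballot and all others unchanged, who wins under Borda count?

Borda totals with the altered ballot: Kenton 76, Claremont 51, Linden 57, Fairview 50.
The winner is unchanged: still Kenton.

Kenton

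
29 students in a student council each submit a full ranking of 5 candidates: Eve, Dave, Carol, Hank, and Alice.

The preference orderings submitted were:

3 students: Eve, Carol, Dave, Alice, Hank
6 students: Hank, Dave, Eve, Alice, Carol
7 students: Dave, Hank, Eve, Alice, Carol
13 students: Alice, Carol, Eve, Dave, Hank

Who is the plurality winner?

Alice

First-place vote totals:
  Eve: 3
  Dave: 7
  Carol: 0
  Hank: 6
  Alice: 13
Alice has the most first-place votes.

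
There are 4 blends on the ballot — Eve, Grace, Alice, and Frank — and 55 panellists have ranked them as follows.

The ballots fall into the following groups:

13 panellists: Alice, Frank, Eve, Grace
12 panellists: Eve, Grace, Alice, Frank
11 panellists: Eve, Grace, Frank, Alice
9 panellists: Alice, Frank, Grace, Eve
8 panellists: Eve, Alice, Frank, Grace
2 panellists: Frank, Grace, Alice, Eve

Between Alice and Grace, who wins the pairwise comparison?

Alice

Ballots ranking Alice above Grace: 13+9+8 = 30.
Ballots ranking Grace above Alice: 12+11+2 = 25.
Alice wins the head-to-head, 30–25.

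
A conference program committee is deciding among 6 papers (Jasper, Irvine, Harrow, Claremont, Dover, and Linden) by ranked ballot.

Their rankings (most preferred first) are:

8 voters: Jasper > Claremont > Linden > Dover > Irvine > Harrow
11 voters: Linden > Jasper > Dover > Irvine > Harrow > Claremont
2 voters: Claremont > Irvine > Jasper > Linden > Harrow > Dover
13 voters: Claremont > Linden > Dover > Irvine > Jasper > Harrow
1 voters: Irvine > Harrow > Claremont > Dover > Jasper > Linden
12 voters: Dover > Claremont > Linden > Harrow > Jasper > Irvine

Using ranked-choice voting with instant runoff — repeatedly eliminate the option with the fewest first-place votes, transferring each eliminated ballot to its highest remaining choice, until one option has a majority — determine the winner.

Round 1: Claremont 15, Dover 12, Linden 11, Jasper 8, Irvine 1, Harrow 0. Harrow has the fewest and is eliminated.
Round 2: Claremont 15, Dover 12, Linden 11, Jasper 8, Irvine 1. Irvine has the fewest and is eliminated.
Round 3: Claremont 16, Dover 12, Linden 11, Jasper 8. Jasper has the fewest and is eliminated.
Round 4: Claremont 24, Dover 12, Linden 11. Claremont has a majority.

Claremont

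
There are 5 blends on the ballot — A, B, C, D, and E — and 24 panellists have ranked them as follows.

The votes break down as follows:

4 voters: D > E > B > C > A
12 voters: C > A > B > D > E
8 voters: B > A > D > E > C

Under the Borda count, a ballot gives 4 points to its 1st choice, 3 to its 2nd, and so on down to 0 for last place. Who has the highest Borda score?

B

Borda scores:
  A: 4·0 + 12·3 + 8·3 = 60
  B: 4·2 + 12·2 + 8·4 = 64
  C: 4·1 + 12·4 + 8·0 = 52
  D: 4·4 + 12·1 + 8·2 = 44
  E: 4·3 + 12·0 + 8·1 = 20
B has the highest total.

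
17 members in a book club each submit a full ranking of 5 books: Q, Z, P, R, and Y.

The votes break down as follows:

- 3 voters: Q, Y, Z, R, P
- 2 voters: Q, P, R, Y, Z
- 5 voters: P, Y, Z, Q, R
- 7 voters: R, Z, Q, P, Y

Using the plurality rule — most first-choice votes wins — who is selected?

R

First-place vote totals:
  Q: 5
  Z: 0
  P: 5
  R: 7
  Y: 0
R has the most first-place votes.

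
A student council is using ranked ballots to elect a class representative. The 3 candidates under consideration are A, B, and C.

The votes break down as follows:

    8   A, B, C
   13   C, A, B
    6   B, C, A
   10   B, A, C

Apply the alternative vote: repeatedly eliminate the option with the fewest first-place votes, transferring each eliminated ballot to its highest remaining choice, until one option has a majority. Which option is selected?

Round 1: B 16, C 13, A 8. A has the fewest and is eliminated.
Round 2: B 24, C 13. B has a majority.

B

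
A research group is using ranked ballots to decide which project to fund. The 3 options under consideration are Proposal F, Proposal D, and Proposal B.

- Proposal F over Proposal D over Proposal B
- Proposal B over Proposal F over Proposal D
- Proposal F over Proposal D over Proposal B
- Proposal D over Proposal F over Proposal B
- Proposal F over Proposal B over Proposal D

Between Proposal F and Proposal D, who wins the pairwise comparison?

Ballots ranking Proposal F above Proposal D: 4.
Ballots ranking Proposal D above Proposal F: 1.
Proposal F wins the head-to-head, 4–1.

Proposal F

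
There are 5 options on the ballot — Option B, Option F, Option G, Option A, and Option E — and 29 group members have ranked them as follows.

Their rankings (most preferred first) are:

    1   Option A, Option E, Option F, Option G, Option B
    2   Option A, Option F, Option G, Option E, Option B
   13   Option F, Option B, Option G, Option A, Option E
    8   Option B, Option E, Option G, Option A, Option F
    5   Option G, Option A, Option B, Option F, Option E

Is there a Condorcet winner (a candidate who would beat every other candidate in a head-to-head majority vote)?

Head-to-head results (29 voters total):
Option B vs Option F: Option F wins 16–13.
Option B vs Option G: Option B wins 21–8.
Option B vs Option A: Option B wins 21–8.
Option B vs Option E: Option B wins 26–3.
Option F vs Option G: Option F wins 16–13.
Option F vs Option A: Option A wins 16–13.
Option F vs Option E: Option F wins 20–9.
Option G vs Option A: Option G wins 26–3.
Option G vs Option E: Option G wins 20–9.
Option A vs Option E: Option A wins 21–8.
No candidate beats all others: Option B beats Option A beats Option F beats Option B, a majority cycle.

No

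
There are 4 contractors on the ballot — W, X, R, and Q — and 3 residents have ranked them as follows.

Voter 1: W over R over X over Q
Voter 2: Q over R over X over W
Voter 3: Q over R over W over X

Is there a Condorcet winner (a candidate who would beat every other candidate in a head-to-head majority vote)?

Head-to-head results (3 voters total):
W vs X: W wins 2–1.
W vs R: R wins 2–1.
W vs Q: Q wins 2–1.
X vs R: R wins 3–0.
X vs Q: Q wins 2–1.
R vs Q: Q wins 2–1.
Q beats each rival — W (2–1), X (2–1), R (2–1) — so Q is the Condorcet winner.

Yes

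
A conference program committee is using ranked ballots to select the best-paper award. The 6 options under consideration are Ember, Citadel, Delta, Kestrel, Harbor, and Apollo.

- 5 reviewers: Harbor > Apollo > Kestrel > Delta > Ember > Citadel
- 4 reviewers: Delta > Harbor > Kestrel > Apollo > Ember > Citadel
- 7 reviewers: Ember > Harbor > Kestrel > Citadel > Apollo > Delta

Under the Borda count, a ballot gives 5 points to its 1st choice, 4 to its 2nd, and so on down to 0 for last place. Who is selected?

Borda scores:
  Ember: 5·1 + 4·1 + 7·5 = 44
  Citadel: 5·0 + 4·0 + 7·2 = 14
  Delta: 5·2 + 4·5 + 7·0 = 30
  Kestrel: 5·3 + 4·3 + 7·3 = 48
  Harbor: 5·5 + 4·4 + 7·4 = 69
  Apollo: 5·4 + 4·2 + 7·1 = 35
Harbor has the highest total.

Harbor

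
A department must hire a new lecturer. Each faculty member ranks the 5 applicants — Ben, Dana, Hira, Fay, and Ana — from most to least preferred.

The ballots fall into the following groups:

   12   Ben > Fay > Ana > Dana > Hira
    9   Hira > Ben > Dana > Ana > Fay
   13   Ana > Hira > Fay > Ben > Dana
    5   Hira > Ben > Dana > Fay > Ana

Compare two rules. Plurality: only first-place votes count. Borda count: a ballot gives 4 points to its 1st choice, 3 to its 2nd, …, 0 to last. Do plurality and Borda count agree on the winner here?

No

Plurality first-place counts: Ben 12, Dana 0, Hira 14, Fay 0, Ana 13 → Hira.
Borda totals: Ben 103, Dana 40, Hira 95, Fay 67, Ana 85 → Ben.
The two rules disagree: plurality picks Hira, Borda picks Ben.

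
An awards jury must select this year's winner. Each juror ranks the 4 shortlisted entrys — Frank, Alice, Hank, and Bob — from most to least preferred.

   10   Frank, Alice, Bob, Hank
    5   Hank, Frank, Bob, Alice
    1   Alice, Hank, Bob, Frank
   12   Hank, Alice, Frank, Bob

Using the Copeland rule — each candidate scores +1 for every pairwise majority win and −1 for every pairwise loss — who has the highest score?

Pairwise results:
  Frank vs Alice: Frank wins 15–13.
  Frank vs Hank: Hank wins 18–10.
  Frank vs Bob: Frank wins 27–1.
  Alice vs Hank: Hank wins 17–11.
  Alice vs Bob: Alice wins 23–5.
  Hank vs Bob: Hank wins 18–10.
Copeland scores (wins − losses):
  Frank: 2 − 1 = 1
  Alice: 1 − 2 = -1
  Hank: 3 − 0 = 3
  Bob: 0 − 3 = -3
Hank has the best Copeland score.

Hank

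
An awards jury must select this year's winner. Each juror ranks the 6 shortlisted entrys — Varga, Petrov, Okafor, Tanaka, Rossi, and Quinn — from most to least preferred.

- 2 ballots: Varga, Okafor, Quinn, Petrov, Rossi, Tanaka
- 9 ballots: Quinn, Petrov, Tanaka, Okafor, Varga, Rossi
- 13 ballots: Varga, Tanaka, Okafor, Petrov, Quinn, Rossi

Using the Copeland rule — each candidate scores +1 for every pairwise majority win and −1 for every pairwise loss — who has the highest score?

Varga

Pairwise results:
  Varga vs Petrov: Varga wins 15–9.
  Varga vs Okafor: Varga wins 15–9.
  Varga vs Tanaka: Varga wins 15–9.
  Varga vs Rossi: Varga wins 24–0.
  Varga vs Quinn: Varga wins 15–9.
  Petrov vs Okafor: Okafor wins 15–9.
  Petrov vs Tanaka: Tanaka wins 13–11.
  Petrov vs Rossi: Petrov wins 24–0.
  Petrov vs Quinn: Petrov wins 13–11.
  Okafor vs Tanaka: Tanaka wins 22–2.
  Okafor vs Rossi: Okafor wins 24–0.
  Okafor vs Quinn: Okafor wins 15–9.
  Tanaka vs Rossi: Tanaka wins 22–2.
  Tanaka vs Quinn: Tanaka wins 13–11.
  Rossi vs Quinn: Quinn wins 24–0.
Copeland scores (wins − losses):
  Varga: 5 − 0 = 5
  Petrov: 2 − 3 = -1
  Okafor: 3 − 2 = 1
  Tanaka: 4 − 1 = 3
  Rossi: 0 − 5 = -5
  Quinn: 1 − 4 = -3
Varga has the best Copeland score.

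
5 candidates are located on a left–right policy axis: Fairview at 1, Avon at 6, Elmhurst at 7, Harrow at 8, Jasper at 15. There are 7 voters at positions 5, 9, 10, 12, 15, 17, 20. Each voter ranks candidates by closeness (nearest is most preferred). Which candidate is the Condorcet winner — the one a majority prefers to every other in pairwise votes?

Jasper

With single-peaked preferences on a line, the Condorcet winner is the candidate closest to the median voter.
The median voter (position 12) is closest to Jasper at 15.
Check: Jasper vs Elmhurst — voters closer to Jasper: 4 of 7.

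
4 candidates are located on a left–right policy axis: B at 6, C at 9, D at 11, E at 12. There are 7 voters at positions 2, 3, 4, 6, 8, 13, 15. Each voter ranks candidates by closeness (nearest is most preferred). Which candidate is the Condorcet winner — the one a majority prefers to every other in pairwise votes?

With single-peaked preferences on a line, the Condorcet winner is the candidate closest to the median voter.
The median voter (position 6) is closest to B at 6.
Check: B vs D — voters closer to B: 5 of 7.

B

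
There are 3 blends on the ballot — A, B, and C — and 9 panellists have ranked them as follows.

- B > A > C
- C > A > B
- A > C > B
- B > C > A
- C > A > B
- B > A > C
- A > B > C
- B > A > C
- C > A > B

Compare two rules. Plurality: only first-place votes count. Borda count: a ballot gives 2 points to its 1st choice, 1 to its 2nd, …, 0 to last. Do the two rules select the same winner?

Plurality first-place counts: A 2, B 4, C 3 → B.
Borda totals: A 10, B 9, C 8 → A.
The two rules disagree: plurality picks B, Borda picks A.

No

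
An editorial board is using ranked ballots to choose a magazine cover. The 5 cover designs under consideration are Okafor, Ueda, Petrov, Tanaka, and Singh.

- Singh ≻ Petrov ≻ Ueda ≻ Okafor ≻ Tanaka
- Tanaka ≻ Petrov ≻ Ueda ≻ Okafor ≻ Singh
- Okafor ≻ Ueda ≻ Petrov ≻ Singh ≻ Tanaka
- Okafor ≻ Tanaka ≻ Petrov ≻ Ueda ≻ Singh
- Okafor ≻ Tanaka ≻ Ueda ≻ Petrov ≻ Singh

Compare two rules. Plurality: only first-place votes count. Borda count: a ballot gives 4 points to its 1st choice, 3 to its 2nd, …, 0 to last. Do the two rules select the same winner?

Plurality first-place counts: Okafor 3, Ueda 0, Petrov 0, Tanaka 1, Singh 1 → Okafor.
Borda totals: Okafor 14, Ueda 10, Petrov 11, Tanaka 10, Singh 5 → Okafor.
The two rules agree on Okafor.

Yes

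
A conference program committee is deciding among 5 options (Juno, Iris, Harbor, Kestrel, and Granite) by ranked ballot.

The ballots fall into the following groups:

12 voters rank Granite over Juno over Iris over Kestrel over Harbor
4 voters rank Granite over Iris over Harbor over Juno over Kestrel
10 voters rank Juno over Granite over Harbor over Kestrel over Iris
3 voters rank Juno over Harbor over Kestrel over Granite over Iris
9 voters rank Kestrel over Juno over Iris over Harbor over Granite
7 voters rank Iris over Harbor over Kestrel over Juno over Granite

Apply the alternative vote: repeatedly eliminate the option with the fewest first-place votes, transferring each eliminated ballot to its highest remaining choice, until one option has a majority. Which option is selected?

Round 1: Granite 16, Juno 13, Kestrel 9, Iris 7, Harbor 0. Harbor has the fewest and is eliminated.
Round 2: Granite 16, Juno 13, Kestrel 9, Iris 7. Iris has the fewest and is eliminated.
Round 3: Kestrel 16, Granite 16, Juno 13. Juno has the fewest and is eliminated.
Round 4: Granite 26, Kestrel 19. Granite has a majority.

Granite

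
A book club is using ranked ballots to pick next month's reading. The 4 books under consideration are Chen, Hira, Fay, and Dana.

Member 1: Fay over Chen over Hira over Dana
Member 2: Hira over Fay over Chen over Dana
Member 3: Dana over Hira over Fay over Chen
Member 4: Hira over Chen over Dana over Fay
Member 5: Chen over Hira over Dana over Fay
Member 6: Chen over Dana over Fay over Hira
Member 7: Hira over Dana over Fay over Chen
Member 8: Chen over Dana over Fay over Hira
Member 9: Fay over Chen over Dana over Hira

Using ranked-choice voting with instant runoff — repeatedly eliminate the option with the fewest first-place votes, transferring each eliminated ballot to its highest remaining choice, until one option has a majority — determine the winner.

Round 1: Chen 3, Hira 3, Fay 2, Dana 1. Dana has the fewest and is eliminated.
Round 2: Hira 4, Chen 3, Fay 2. Fay has the fewest and is eliminated.
Round 3: Chen 5, Hira 4. Chen has a majority.

Chen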